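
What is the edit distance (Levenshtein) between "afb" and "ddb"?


Computing edit distance: "afb" -> "ddb"
DP table:
           d    d    b
      0    1    2    3
  a   1    1    2    3
  f   2    2    2    3
  b   3    3    3    2
Edit distance = dp[3][3] = 2

2


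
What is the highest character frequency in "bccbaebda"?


Input: bccbaebda
Character counts:
  'a': 2
  'b': 3
  'c': 2
  'd': 1
  'e': 1
Maximum frequency: 3

3


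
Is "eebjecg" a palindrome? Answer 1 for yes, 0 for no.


Input: eebjecg
Reversed: gcejbee
  Compare pos 0 ('e') with pos 6 ('g'): MISMATCH
  Compare pos 1 ('e') with pos 5 ('c'): MISMATCH
  Compare pos 2 ('b') with pos 4 ('e'): MISMATCH
Result: not a palindrome

0


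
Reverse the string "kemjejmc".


Input: kemjejmc
Reading characters right to left:
  Position 7: 'c'
  Position 6: 'm'
  Position 5: 'j'
  Position 4: 'e'
  Position 3: 'j'
  Position 2: 'm'
  Position 1: 'e'
  Position 0: 'k'
Reversed: cmjejmek

cmjejmek


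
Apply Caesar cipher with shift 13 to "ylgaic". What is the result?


Caesar cipher: shift "ylgaic" by 13
  'y' (pos 24) + 13 = pos 11 = 'l'
  'l' (pos 11) + 13 = pos 24 = 'y'
  'g' (pos 6) + 13 = pos 19 = 't'
  'a' (pos 0) + 13 = pos 13 = 'n'
  'i' (pos 8) + 13 = pos 21 = 'v'
  'c' (pos 2) + 13 = pos 15 = 'p'
Result: lytnvp

lytnvp


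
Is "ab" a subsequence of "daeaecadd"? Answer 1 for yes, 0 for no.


Check if "ab" is a subsequence of "daeaecadd"
Greedy scan:
  Position 0 ('d'): no match needed
  Position 1 ('a'): matches sub[0] = 'a'
  Position 2 ('e'): no match needed
  Position 3 ('a'): no match needed
  Position 4 ('e'): no match needed
  Position 5 ('c'): no match needed
  Position 6 ('a'): no match needed
  Position 7 ('d'): no match needed
  Position 8 ('d'): no match needed
Only matched 1/2 characters => not a subsequence

0


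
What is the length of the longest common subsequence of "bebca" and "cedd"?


LCS of "bebca" and "cedd"
DP table:
           c    e    d    d
      0    0    0    0    0
  b   0    0    0    0    0
  e   0    0    1    1    1
  b   0    0    1    1    1
  c   0    1    1    1    1
  a   0    1    1    1    1
LCS length = dp[5][4] = 1

1


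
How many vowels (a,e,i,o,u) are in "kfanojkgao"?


Input: kfanojkgao
Checking each character:
  'k' at position 0: consonant
  'f' at position 1: consonant
  'a' at position 2: vowel (running total: 1)
  'n' at position 3: consonant
  'o' at position 4: vowel (running total: 2)
  'j' at position 5: consonant
  'k' at position 6: consonant
  'g' at position 7: consonant
  'a' at position 8: vowel (running total: 3)
  'o' at position 9: vowel (running total: 4)
Total vowels: 4

4


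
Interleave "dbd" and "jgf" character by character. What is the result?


Interleaving "dbd" and "jgf":
  Position 0: 'd' from first, 'j' from second => "dj"
  Position 1: 'b' from first, 'g' from second => "bg"
  Position 2: 'd' from first, 'f' from second => "df"
Result: djbgdf

djbgdf


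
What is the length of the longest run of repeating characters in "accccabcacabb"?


Input: "accccabcacabb"
Scanning for longest run:
  Position 1 ('c'): new char, reset run to 1
  Position 2 ('c'): continues run of 'c', length=2
  Position 3 ('c'): continues run of 'c', length=3
  Position 4 ('c'): continues run of 'c', length=4
  Position 5 ('a'): new char, reset run to 1
  Position 6 ('b'): new char, reset run to 1
  Position 7 ('c'): new char, reset run to 1
  Position 8 ('a'): new char, reset run to 1
  Position 9 ('c'): new char, reset run to 1
  Position 10 ('a'): new char, reset run to 1
  Position 11 ('b'): new char, reset run to 1
  Position 12 ('b'): continues run of 'b', length=2
Longest run: 'c' with length 4

4


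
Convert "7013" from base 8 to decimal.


Input: "7013" in base 8
Positional expansion:
  Digit '7' (value 7) x 8^3 = 3584
  Digit '0' (value 0) x 8^2 = 0
  Digit '1' (value 1) x 8^1 = 8
  Digit '3' (value 3) x 8^0 = 3
Sum = 3595

3595


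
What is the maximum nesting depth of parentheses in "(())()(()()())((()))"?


Input: "(())()(()()())((()))"
Tracking depth:
  Position 0 '(': depth becomes 1
  Position 1 '(': depth becomes 2
  Position 2 ')': depth becomes 1
  Position 3 ')': depth becomes 0
  Position 4 '(': depth becomes 1
  Position 5 ')': depth becomes 0
  Position 6 '(': depth becomes 1
  Position 7 '(': depth becomes 2
  Position 8 ')': depth becomes 1
  Position 9 '(': depth becomes 2
  Position 10 ')': depth becomes 1
  Position 11 '(': depth becomes 2
  Position 12 ')': depth becomes 1
  Position 13 ')': depth becomes 0
  Position 14 '(': depth becomes 1
  Position 15 '(': depth becomes 2
  Position 16 '(': depth becomes 3
  Position 17 ')': depth becomes 2
  Position 18 ')': depth becomes 1
  Position 19 ')': depth becomes 0
Maximum depth reached: 3

3


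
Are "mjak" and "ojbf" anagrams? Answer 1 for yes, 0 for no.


Strings: "mjak", "ojbf"
Sorted first:  ajkm
Sorted second: bfjo
Differ at position 0: 'a' vs 'b' => not anagrams

0


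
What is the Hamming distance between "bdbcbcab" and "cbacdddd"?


Comparing "bdbcbcab" and "cbacdddd" position by position:
  Position 0: 'b' vs 'c' => differ
  Position 1: 'd' vs 'b' => differ
  Position 2: 'b' vs 'a' => differ
  Position 3: 'c' vs 'c' => same
  Position 4: 'b' vs 'd' => differ
  Position 5: 'c' vs 'd' => differ
  Position 6: 'a' vs 'd' => differ
  Position 7: 'b' vs 'd' => differ
Total differences (Hamming distance): 7

7


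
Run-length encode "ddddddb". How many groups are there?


Input: ddddddb
Scanning for consecutive runs:
  Group 1: 'd' x 6 (positions 0-5)
  Group 2: 'b' x 1 (positions 6-6)
Total groups: 2

2


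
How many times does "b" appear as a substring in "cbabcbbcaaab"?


Searching for "b" in "cbabcbbcaaab"
Scanning each position:
  Position 0: "c" => no
  Position 1: "b" => MATCH
  Position 2: "a" => no
  Position 3: "b" => MATCH
  Position 4: "c" => no
  Position 5: "b" => MATCH
  Position 6: "b" => MATCH
  Position 7: "c" => no
  Position 8: "a" => no
  Position 9: "a" => no
  Position 10: "a" => no
  Position 11: "b" => MATCH
Total occurrences: 5

5


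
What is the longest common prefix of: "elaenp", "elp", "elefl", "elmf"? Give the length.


Words: elaenp, elp, elefl, elmf
  Position 0: all 'e' => match
  Position 1: all 'l' => match
  Position 2: ('a', 'p', 'e', 'm') => mismatch, stop
LCP = "el" (length 2)

2


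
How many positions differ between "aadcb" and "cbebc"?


Comparing "aadcb" and "cbebc" position by position:
  Position 0: 'a' vs 'c' => DIFFER
  Position 1: 'a' vs 'b' => DIFFER
  Position 2: 'd' vs 'e' => DIFFER
  Position 3: 'c' vs 'b' => DIFFER
  Position 4: 'b' vs 'c' => DIFFER
Positions that differ: 5

5


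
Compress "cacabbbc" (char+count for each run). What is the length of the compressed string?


Input: cacabbbc
Runs:
  'c' x 1 => "c1"
  'a' x 1 => "a1"
  'c' x 1 => "c1"
  'a' x 1 => "a1"
  'b' x 3 => "b3"
  'c' x 1 => "c1"
Compressed: "c1a1c1a1b3c1"
Compressed length: 12

12


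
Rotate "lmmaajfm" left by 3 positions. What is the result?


Input: "lmmaajfm", rotate left by 3
First 3 characters: "lmm"
Remaining characters: "aajfm"
Concatenate remaining + first: "aajfm" + "lmm" = "aajfmlmm"

aajfmlmm


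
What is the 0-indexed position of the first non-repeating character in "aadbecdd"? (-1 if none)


Input: aadbecdd
Character frequencies:
  'a': 2
  'b': 1
  'c': 1
  'd': 3
  'e': 1
Scanning left to right for freq == 1:
  Position 0 ('a'): freq=2, skip
  Position 1 ('a'): freq=2, skip
  Position 2 ('d'): freq=3, skip
  Position 3 ('b'): unique! => answer = 3

3


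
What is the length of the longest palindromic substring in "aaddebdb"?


Input: "aaddebdb"
Checking substrings for palindromes:
  [5:8] "bdb" (len 3) => palindrome
  [0:2] "aa" (len 2) => palindrome
  [2:4] "dd" (len 2) => palindrome
Longest palindromic substring: "bdb" with length 3

3


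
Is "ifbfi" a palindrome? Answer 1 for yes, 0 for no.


Input: ifbfi
Reversed: ifbfi
  Compare pos 0 ('i') with pos 4 ('i'): match
  Compare pos 1 ('f') with pos 3 ('f'): match
Result: palindrome

1


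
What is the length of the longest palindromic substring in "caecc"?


Input: "caecc"
Checking substrings for palindromes:
  [3:5] "cc" (len 2) => palindrome
Longest palindromic substring: "cc" with length 2

2


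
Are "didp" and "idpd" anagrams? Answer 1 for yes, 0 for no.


Strings: "didp", "idpd"
Sorted first:  ddip
Sorted second: ddip
Sorted forms match => anagrams

1


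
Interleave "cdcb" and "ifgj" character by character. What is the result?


Interleaving "cdcb" and "ifgj":
  Position 0: 'c' from first, 'i' from second => "ci"
  Position 1: 'd' from first, 'f' from second => "df"
  Position 2: 'c' from first, 'g' from second => "cg"
  Position 3: 'b' from first, 'j' from second => "bj"
Result: cidfcgbj

cidfcgbj


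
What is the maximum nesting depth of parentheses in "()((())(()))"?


Input: "()((())(()))"
Tracking depth:
  Position 0 '(': depth becomes 1
  Position 1 ')': depth becomes 0
  Position 2 '(': depth becomes 1
  Position 3 '(': depth becomes 2
  Position 4 '(': depth becomes 3
  Position 5 ')': depth becomes 2
  Position 6 ')': depth becomes 1
  Position 7 '(': depth becomes 2
  Position 8 '(': depth becomes 3
  Position 9 ')': depth becomes 2
  Position 10 ')': depth becomes 1
  Position 11 ')': depth becomes 0
Maximum depth reached: 3

3


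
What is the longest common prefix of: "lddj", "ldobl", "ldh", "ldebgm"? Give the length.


Words: lddj, ldobl, ldh, ldebgm
  Position 0: all 'l' => match
  Position 1: all 'd' => match
  Position 2: ('d', 'o', 'h', 'e') => mismatch, stop
LCP = "ld" (length 2)

2


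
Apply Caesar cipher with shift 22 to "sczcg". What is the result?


Caesar cipher: shift "sczcg" by 22
  's' (pos 18) + 22 = pos 14 = 'o'
  'c' (pos 2) + 22 = pos 24 = 'y'
  'z' (pos 25) + 22 = pos 21 = 'v'
  'c' (pos 2) + 22 = pos 24 = 'y'
  'g' (pos 6) + 22 = pos 2 = 'c'
Result: oyvyc

oyvyc


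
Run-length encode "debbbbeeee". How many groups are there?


Input: debbbbeeee
Scanning for consecutive runs:
  Group 1: 'd' x 1 (positions 0-0)
  Group 2: 'e' x 1 (positions 1-1)
  Group 3: 'b' x 4 (positions 2-5)
  Group 4: 'e' x 4 (positions 6-9)
Total groups: 4

4


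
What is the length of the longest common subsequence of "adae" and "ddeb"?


LCS of "adae" and "ddeb"
DP table:
           d    d    e    b
      0    0    0    0    0
  a   0    0    0    0    0
  d   0    1    1    1    1
  a   0    1    1    1    1
  e   0    1    1    2    2
LCS length = dp[4][4] = 2

2


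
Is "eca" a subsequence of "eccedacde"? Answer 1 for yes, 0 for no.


Check if "eca" is a subsequence of "eccedacde"
Greedy scan:
  Position 0 ('e'): matches sub[0] = 'e'
  Position 1 ('c'): matches sub[1] = 'c'
  Position 2 ('c'): no match needed
  Position 3 ('e'): no match needed
  Position 4 ('d'): no match needed
  Position 5 ('a'): matches sub[2] = 'a'
  Position 6 ('c'): no match needed
  Position 7 ('d'): no match needed
  Position 8 ('e'): no match needed
All 3 characters matched => is a subsequence

1


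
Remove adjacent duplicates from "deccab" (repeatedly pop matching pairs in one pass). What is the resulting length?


Input: deccab
Stack-based adjacent duplicate removal:
  Read 'd': push. Stack: d
  Read 'e': push. Stack: de
  Read 'c': push. Stack: dec
  Read 'c': matches stack top 'c' => pop. Stack: de
  Read 'a': push. Stack: dea
  Read 'b': push. Stack: deab
Final stack: "deab" (length 4)

4


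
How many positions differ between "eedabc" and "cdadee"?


Comparing "eedabc" and "cdadee" position by position:
  Position 0: 'e' vs 'c' => DIFFER
  Position 1: 'e' vs 'd' => DIFFER
  Position 2: 'd' vs 'a' => DIFFER
  Position 3: 'a' vs 'd' => DIFFER
  Position 4: 'b' vs 'e' => DIFFER
  Position 5: 'c' vs 'e' => DIFFER
Positions that differ: 6

6


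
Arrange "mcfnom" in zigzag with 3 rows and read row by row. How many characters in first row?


Zigzag "mcfnom" into 3 rows:
Placing characters:
  'm' => row 0
  'c' => row 1
  'f' => row 2
  'n' => row 1
  'o' => row 0
  'm' => row 1
Rows:
  Row 0: "mo"
  Row 1: "cnm"
  Row 2: "f"
First row length: 2

2


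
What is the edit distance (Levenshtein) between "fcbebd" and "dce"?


Computing edit distance: "fcbebd" -> "dce"
DP table:
           d    c    e
      0    1    2    3
  f   1    1    2    3
  c   2    2    1    2
  b   3    3    2    2
  e   4    4    3    2
  b   5    5    4    3
  d   6    5    5    4
Edit distance = dp[6][3] = 4

4


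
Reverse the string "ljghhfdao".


Input: ljghhfdao
Reading characters right to left:
  Position 8: 'o'
  Position 7: 'a'
  Position 6: 'd'
  Position 5: 'f'
  Position 4: 'h'
  Position 3: 'h'
  Position 2: 'g'
  Position 1: 'j'
  Position 0: 'l'
Reversed: oadfhhgjl

oadfhhgjl


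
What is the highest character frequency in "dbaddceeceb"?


Input: dbaddceeceb
Character counts:
  'a': 1
  'b': 2
  'c': 2
  'd': 3
  'e': 3
Maximum frequency: 3

3


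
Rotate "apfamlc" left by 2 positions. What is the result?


Input: "apfamlc", rotate left by 2
First 2 characters: "ap"
Remaining characters: "famlc"
Concatenate remaining + first: "famlc" + "ap" = "famlcap"

famlcap


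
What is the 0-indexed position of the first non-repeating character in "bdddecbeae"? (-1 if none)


Input: bdddecbeae
Character frequencies:
  'a': 1
  'b': 2
  'c': 1
  'd': 3
  'e': 3
Scanning left to right for freq == 1:
  Position 0 ('b'): freq=2, skip
  Position 1 ('d'): freq=3, skip
  Position 2 ('d'): freq=3, skip
  Position 3 ('d'): freq=3, skip
  Position 4 ('e'): freq=3, skip
  Position 5 ('c'): unique! => answer = 5

5


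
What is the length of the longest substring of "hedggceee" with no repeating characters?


Input: "hedggceee"
Sliding window (track last position of each char):
  Position 0 ('h'): window [0,0] length 1 -- new best
  Position 1 ('e'): window [0,1] length 2 -- new best
  Position 2 ('d'): window [0,2] length 3 -- new best
  Position 3 ('g'): window [0,3] length 4 -- new best
  Position 4 ('g'): repeat (last at 3), move window start to 4
  Position 4 ('g'): window [4,4] length 1
  Position 5 ('c'): window [4,5] length 2
  Position 6 ('e'): window [4,6] length 3
  Position 7 ('e'): repeat (last at 6), move window start to 7
  Position 7 ('e'): window [7,7] length 1
  Position 8 ('e'): repeat (last at 7), move window start to 8
  Position 8 ('e'): window [8,8] length 1
Longest substring with no repeats: "hedg" with length 4

4


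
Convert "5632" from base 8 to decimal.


Input: "5632" in base 8
Positional expansion:
  Digit '5' (value 5) x 8^3 = 2560
  Digit '6' (value 6) x 8^2 = 384
  Digit '3' (value 3) x 8^1 = 24
  Digit '2' (value 2) x 8^0 = 2
Sum = 2970

2970


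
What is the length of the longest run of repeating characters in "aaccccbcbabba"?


Input: "aaccccbcbabba"
Scanning for longest run:
  Position 1 ('a'): continues run of 'a', length=2
  Position 2 ('c'): new char, reset run to 1
  Position 3 ('c'): continues run of 'c', length=2
  Position 4 ('c'): continues run of 'c', length=3
  Position 5 ('c'): continues run of 'c', length=4
  Position 6 ('b'): new char, reset run to 1
  Position 7 ('c'): new char, reset run to 1
  Position 8 ('b'): new char, reset run to 1
  Position 9 ('a'): new char, reset run to 1
  Position 10 ('b'): new char, reset run to 1
  Position 11 ('b'): continues run of 'b', length=2
  Position 12 ('a'): new char, reset run to 1
Longest run: 'c' with length 4

4


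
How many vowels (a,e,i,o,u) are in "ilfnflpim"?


Input: ilfnflpim
Checking each character:
  'i' at position 0: vowel (running total: 1)
  'l' at position 1: consonant
  'f' at position 2: consonant
  'n' at position 3: consonant
  'f' at position 4: consonant
  'l' at position 5: consonant
  'p' at position 6: consonant
  'i' at position 7: vowel (running total: 2)
  'm' at position 8: consonant
Total vowels: 2

2


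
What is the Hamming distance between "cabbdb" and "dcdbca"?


Comparing "cabbdb" and "dcdbca" position by position:
  Position 0: 'c' vs 'd' => differ
  Position 1: 'a' vs 'c' => differ
  Position 2: 'b' vs 'd' => differ
  Position 3: 'b' vs 'b' => same
  Position 4: 'd' vs 'c' => differ
  Position 5: 'b' vs 'a' => differ
Total differences (Hamming distance): 5

5


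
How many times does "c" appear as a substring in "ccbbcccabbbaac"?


Searching for "c" in "ccbbcccabbbaac"
Scanning each position:
  Position 0: "c" => MATCH
  Position 1: "c" => MATCH
  Position 2: "b" => no
  Position 3: "b" => no
  Position 4: "c" => MATCH
  Position 5: "c" => MATCH
  Position 6: "c" => MATCH
  Position 7: "a" => no
  Position 8: "b" => no
  Position 9: "b" => no
  Position 10: "b" => no
  Position 11: "a" => no
  Position 12: "a" => no
  Position 13: "c" => MATCH
Total occurrences: 6

6


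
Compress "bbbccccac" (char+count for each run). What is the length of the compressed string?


Input: bbbccccac
Runs:
  'b' x 3 => "b3"
  'c' x 4 => "c4"
  'a' x 1 => "a1"
  'c' x 1 => "c1"
Compressed: "b3c4a1c1"
Compressed length: 8

8


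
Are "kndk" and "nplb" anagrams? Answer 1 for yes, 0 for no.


Strings: "kndk", "nplb"
Sorted first:  dkkn
Sorted second: blnp
Differ at position 0: 'd' vs 'b' => not anagrams

0


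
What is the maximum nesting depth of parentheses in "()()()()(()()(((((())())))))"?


Input: "()()()()(()()(((((())())))))"
Tracking depth:
  Position 0 '(': depth becomes 1
  Position 1 ')': depth becomes 0
  Position 2 '(': depth becomes 1
  Position 3 ')': depth becomes 0
  Position 4 '(': depth becomes 1
  Position 5 ')': depth becomes 0
  Position 6 '(': depth becomes 1
  Position 7 ')': depth becomes 0
  Position 8 '(': depth becomes 1
  Position 9 '(': depth becomes 2
  Position 10 ')': depth becomes 1
  Position 11 '(': depth becomes 2
  Position 12 ')': depth becomes 1
  Position 13 '(': depth becomes 2
  Position 14 '(': depth becomes 3
  Position 15 '(': depth becomes 4
  Position 16 '(': depth becomes 5
  Position 17 '(': depth becomes 6
  Position 18 '(': depth becomes 7
  Position 19 ')': depth becomes 6
  Position 20 ')': depth becomes 5
  Position 21 '(': depth becomes 6
  Position 22 ')': depth becomes 5
  Position 23 ')': depth becomes 4
  Position 24 ')': depth becomes 3
  Position 25 ')': depth becomes 2
  Position 26 ')': depth becomes 1
  Position 27 ')': depth becomes 0
Maximum depth reached: 7

7


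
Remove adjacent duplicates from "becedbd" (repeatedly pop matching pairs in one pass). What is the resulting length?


Input: becedbd
Stack-based adjacent duplicate removal:
  Read 'b': push. Stack: b
  Read 'e': push. Stack: be
  Read 'c': push. Stack: bec
  Read 'e': push. Stack: bece
  Read 'd': push. Stack: beced
  Read 'b': push. Stack: becedb
  Read 'd': push. Stack: becedbd
Final stack: "becedbd" (length 7)

7


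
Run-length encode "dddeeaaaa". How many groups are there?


Input: dddeeaaaa
Scanning for consecutive runs:
  Group 1: 'd' x 3 (positions 0-2)
  Group 2: 'e' x 2 (positions 3-4)
  Group 3: 'a' x 4 (positions 5-8)
Total groups: 3

3


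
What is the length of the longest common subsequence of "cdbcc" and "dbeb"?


LCS of "cdbcc" and "dbeb"
DP table:
           d    b    e    b
      0    0    0    0    0
  c   0    0    0    0    0
  d   0    1    1    1    1
  b   0    1    2    2    2
  c   0    1    2    2    2
  c   0    1    2    2    2
LCS length = dp[5][4] = 2

2


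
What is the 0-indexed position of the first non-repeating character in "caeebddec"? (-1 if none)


Input: caeebddec
Character frequencies:
  'a': 1
  'b': 1
  'c': 2
  'd': 2
  'e': 3
Scanning left to right for freq == 1:
  Position 0 ('c'): freq=2, skip
  Position 1 ('a'): unique! => answer = 1

1


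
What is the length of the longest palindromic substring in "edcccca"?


Input: "edcccca"
Checking substrings for palindromes:
  [2:6] "cccc" (len 4) => palindrome
  [2:5] "ccc" (len 3) => palindrome
  [3:6] "ccc" (len 3) => palindrome
  [2:4] "cc" (len 2) => palindrome
  [3:5] "cc" (len 2) => palindrome
  [4:6] "cc" (len 2) => palindrome
Longest palindromic substring: "cccc" with length 4

4


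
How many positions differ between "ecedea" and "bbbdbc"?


Comparing "ecedea" and "bbbdbc" position by position:
  Position 0: 'e' vs 'b' => DIFFER
  Position 1: 'c' vs 'b' => DIFFER
  Position 2: 'e' vs 'b' => DIFFER
  Position 3: 'd' vs 'd' => same
  Position 4: 'e' vs 'b' => DIFFER
  Position 5: 'a' vs 'c' => DIFFER
Positions that differ: 5

5


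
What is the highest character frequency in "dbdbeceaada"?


Input: dbdbeceaada
Character counts:
  'a': 3
  'b': 2
  'c': 1
  'd': 3
  'e': 2
Maximum frequency: 3

3


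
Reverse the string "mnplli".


Input: mnplli
Reading characters right to left:
  Position 5: 'i'
  Position 4: 'l'
  Position 3: 'l'
  Position 2: 'p'
  Position 1: 'n'
  Position 0: 'm'
Reversed: illpnm

illpnm


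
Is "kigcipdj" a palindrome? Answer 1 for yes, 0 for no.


Input: kigcipdj
Reversed: jdpicgik
  Compare pos 0 ('k') with pos 7 ('j'): MISMATCH
  Compare pos 1 ('i') with pos 6 ('d'): MISMATCH
  Compare pos 2 ('g') with pos 5 ('p'): MISMATCH
  Compare pos 3 ('c') with pos 4 ('i'): MISMATCH
Result: not a palindrome

0


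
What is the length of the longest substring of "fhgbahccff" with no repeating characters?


Input: "fhgbahccff"
Sliding window (track last position of each char):
  Position 0 ('f'): window [0,0] length 1 -- new best
  Position 1 ('h'): window [0,1] length 2 -- new best
  Position 2 ('g'): window [0,2] length 3 -- new best
  Position 3 ('b'): window [0,3] length 4 -- new best
  Position 4 ('a'): window [0,4] length 5 -- new best
  Position 5 ('h'): repeat (last at 1), move window start to 2
  Position 5 ('h'): window [2,5] length 4
  Position 6 ('c'): window [2,6] length 5
  Position 7 ('c'): repeat (last at 6), move window start to 7
  Position 7 ('c'): window [7,7] length 1
  Position 8 ('f'): window [7,8] length 2
  Position 9 ('f'): repeat (last at 8), move window start to 9
  Position 9 ('f'): window [9,9] length 1
Longest substring with no repeats: "fhgba" with length 5

5


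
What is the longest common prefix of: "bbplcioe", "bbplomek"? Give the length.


Words: bbplcioe, bbplomek
  Position 0: all 'b' => match
  Position 1: all 'b' => match
  Position 2: all 'p' => match
  Position 3: all 'l' => match
  Position 4: ('c', 'o') => mismatch, stop
LCP = "bbpl" (length 4)

4


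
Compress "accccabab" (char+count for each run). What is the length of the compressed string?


Input: accccabab
Runs:
  'a' x 1 => "a1"
  'c' x 4 => "c4"
  'a' x 1 => "a1"
  'b' x 1 => "b1"
  'a' x 1 => "a1"
  'b' x 1 => "b1"
Compressed: "a1c4a1b1a1b1"
Compressed length: 12

12


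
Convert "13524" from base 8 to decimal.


Input: "13524" in base 8
Positional expansion:
  Digit '1' (value 1) x 8^4 = 4096
  Digit '3' (value 3) x 8^3 = 1536
  Digit '5' (value 5) x 8^2 = 320
  Digit '2' (value 2) x 8^1 = 16
  Digit '4' (value 4) x 8^0 = 4
Sum = 5972

5972


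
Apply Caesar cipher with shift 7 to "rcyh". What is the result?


Caesar cipher: shift "rcyh" by 7
  'r' (pos 17) + 7 = pos 24 = 'y'
  'c' (pos 2) + 7 = pos 9 = 'j'
  'y' (pos 24) + 7 = pos 5 = 'f'
  'h' (pos 7) + 7 = pos 14 = 'o'
Result: yjfo

yjfo


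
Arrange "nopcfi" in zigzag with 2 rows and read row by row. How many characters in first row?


Zigzag "nopcfi" into 2 rows:
Placing characters:
  'n' => row 0
  'o' => row 1
  'p' => row 0
  'c' => row 1
  'f' => row 0
  'i' => row 1
Rows:
  Row 0: "npf"
  Row 1: "oci"
First row length: 3

3


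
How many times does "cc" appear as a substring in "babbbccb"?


Searching for "cc" in "babbbccb"
Scanning each position:
  Position 0: "ba" => no
  Position 1: "ab" => no
  Position 2: "bb" => no
  Position 3: "bb" => no
  Position 4: "bc" => no
  Position 5: "cc" => MATCH
  Position 6: "cb" => no
Total occurrences: 1

1


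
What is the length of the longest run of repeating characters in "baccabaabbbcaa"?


Input: "baccabaabbbcaa"
Scanning for longest run:
  Position 1 ('a'): new char, reset run to 1
  Position 2 ('c'): new char, reset run to 1
  Position 3 ('c'): continues run of 'c', length=2
  Position 4 ('a'): new char, reset run to 1
  Position 5 ('b'): new char, reset run to 1
  Position 6 ('a'): new char, reset run to 1
  Position 7 ('a'): continues run of 'a', length=2
  Position 8 ('b'): new char, reset run to 1
  Position 9 ('b'): continues run of 'b', length=2
  Position 10 ('b'): continues run of 'b', length=3
  Position 11 ('c'): new char, reset run to 1
  Position 12 ('a'): new char, reset run to 1
  Position 13 ('a'): continues run of 'a', length=2
Longest run: 'b' with length 3

3


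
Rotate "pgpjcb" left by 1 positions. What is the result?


Input: "pgpjcb", rotate left by 1
First 1 characters: "p"
Remaining characters: "gpjcb"
Concatenate remaining + first: "gpjcb" + "p" = "gpjcbp"

gpjcbp


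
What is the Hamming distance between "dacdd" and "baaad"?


Comparing "dacdd" and "baaad" position by position:
  Position 0: 'd' vs 'b' => differ
  Position 1: 'a' vs 'a' => same
  Position 2: 'c' vs 'a' => differ
  Position 3: 'd' vs 'a' => differ
  Position 4: 'd' vs 'd' => same
Total differences (Hamming distance): 3

3


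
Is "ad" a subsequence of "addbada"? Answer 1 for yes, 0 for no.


Check if "ad" is a subsequence of "addbada"
Greedy scan:
  Position 0 ('a'): matches sub[0] = 'a'
  Position 1 ('d'): matches sub[1] = 'd'
  Position 2 ('d'): no match needed
  Position 3 ('b'): no match needed
  Position 4 ('a'): no match needed
  Position 5 ('d'): no match needed
  Position 6 ('a'): no match needed
All 2 characters matched => is a subsequence

1


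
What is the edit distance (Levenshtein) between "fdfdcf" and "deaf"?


Computing edit distance: "fdfdcf" -> "deaf"
DP table:
           d    e    a    f
      0    1    2    3    4
  f   1    1    2    3    3
  d   2    1    2    3    4
  f   3    2    2    3    3
  d   4    3    3    3    4
  c   5    4    4    4    4
  f   6    5    5    5    4
Edit distance = dp[6][4] = 4

4


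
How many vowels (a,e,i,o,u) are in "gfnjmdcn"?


Input: gfnjmdcn
Checking each character:
  'g' at position 0: consonant
  'f' at position 1: consonant
  'n' at position 2: consonant
  'j' at position 3: consonant
  'm' at position 4: consonant
  'd' at position 5: consonant
  'c' at position 6: consonant
  'n' at position 7: consonant
Total vowels: 0

0


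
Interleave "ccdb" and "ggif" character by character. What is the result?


Interleaving "ccdb" and "ggif":
  Position 0: 'c' from first, 'g' from second => "cg"
  Position 1: 'c' from first, 'g' from second => "cg"
  Position 2: 'd' from first, 'i' from second => "di"
  Position 3: 'b' from first, 'f' from second => "bf"
Result: cgcgdibf

cgcgdibf


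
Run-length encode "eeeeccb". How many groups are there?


Input: eeeeccb
Scanning for consecutive runs:
  Group 1: 'e' x 4 (positions 0-3)
  Group 2: 'c' x 2 (positions 4-5)
  Group 3: 'b' x 1 (positions 6-6)
Total groups: 3

3


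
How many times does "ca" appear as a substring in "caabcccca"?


Searching for "ca" in "caabcccca"
Scanning each position:
  Position 0: "ca" => MATCH
  Position 1: "aa" => no
  Position 2: "ab" => no
  Position 3: "bc" => no
  Position 4: "cc" => no
  Position 5: "cc" => no
  Position 6: "cc" => no
  Position 7: "ca" => MATCH
Total occurrences: 2

2


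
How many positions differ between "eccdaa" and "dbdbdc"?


Comparing "eccdaa" and "dbdbdc" position by position:
  Position 0: 'e' vs 'd' => DIFFER
  Position 1: 'c' vs 'b' => DIFFER
  Position 2: 'c' vs 'd' => DIFFER
  Position 3: 'd' vs 'b' => DIFFER
  Position 4: 'a' vs 'd' => DIFFER
  Position 5: 'a' vs 'c' => DIFFER
Positions that differ: 6

6


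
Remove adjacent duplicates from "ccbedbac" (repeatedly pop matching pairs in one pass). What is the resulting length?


Input: ccbedbac
Stack-based adjacent duplicate removal:
  Read 'c': push. Stack: c
  Read 'c': matches stack top 'c' => pop. Stack: (empty)
  Read 'b': push. Stack: b
  Read 'e': push. Stack: be
  Read 'd': push. Stack: bed
  Read 'b': push. Stack: bedb
  Read 'a': push. Stack: bedba
  Read 'c': push. Stack: bedbac
Final stack: "bedbac" (length 6)

6


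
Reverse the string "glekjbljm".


Input: glekjbljm
Reading characters right to left:
  Position 8: 'm'
  Position 7: 'j'
  Position 6: 'l'
  Position 5: 'b'
  Position 4: 'j'
  Position 3: 'k'
  Position 2: 'e'
  Position 1: 'l'
  Position 0: 'g'
Reversed: mjlbjkelg

mjlbjkelg


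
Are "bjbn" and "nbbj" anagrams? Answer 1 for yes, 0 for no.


Strings: "bjbn", "nbbj"
Sorted first:  bbjn
Sorted second: bbjn
Sorted forms match => anagrams

1


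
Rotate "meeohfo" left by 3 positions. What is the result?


Input: "meeohfo", rotate left by 3
First 3 characters: "mee"
Remaining characters: "ohfo"
Concatenate remaining + first: "ohfo" + "mee" = "ohfomee"

ohfomee


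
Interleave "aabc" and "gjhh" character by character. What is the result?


Interleaving "aabc" and "gjhh":
  Position 0: 'a' from first, 'g' from second => "ag"
  Position 1: 'a' from first, 'j' from second => "aj"
  Position 2: 'b' from first, 'h' from second => "bh"
  Position 3: 'c' from first, 'h' from second => "ch"
Result: agajbhch

agajbhch


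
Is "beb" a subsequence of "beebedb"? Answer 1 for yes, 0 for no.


Check if "beb" is a subsequence of "beebedb"
Greedy scan:
  Position 0 ('b'): matches sub[0] = 'b'
  Position 1 ('e'): matches sub[1] = 'e'
  Position 2 ('e'): no match needed
  Position 3 ('b'): matches sub[2] = 'b'
  Position 4 ('e'): no match needed
  Position 5 ('d'): no match needed
  Position 6 ('b'): no match needed
All 3 characters matched => is a subsequence

1


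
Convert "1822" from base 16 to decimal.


Input: "1822" in base 16
Positional expansion:
  Digit '1' (value 1) x 16^3 = 4096
  Digit '8' (value 8) x 16^2 = 2048
  Digit '2' (value 2) x 16^1 = 32
  Digit '2' (value 2) x 16^0 = 2
Sum = 6178

6178


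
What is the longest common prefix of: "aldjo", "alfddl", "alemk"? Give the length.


Words: aldjo, alfddl, alemk
  Position 0: all 'a' => match
  Position 1: all 'l' => match
  Position 2: ('d', 'f', 'e') => mismatch, stop
LCP = "al" (length 2)

2


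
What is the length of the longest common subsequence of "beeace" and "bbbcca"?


LCS of "beeace" and "bbbcca"
DP table:
           b    b    b    c    c    a
      0    0    0    0    0    0    0
  b   0    1    1    1    1    1    1
  e   0    1    1    1    1    1    1
  e   0    1    1    1    1    1    1
  a   0    1    1    1    1    1    2
  c   0    1    1    1    2    2    2
  e   0    1    1    1    2    2    2
LCS length = dp[6][6] = 2

2


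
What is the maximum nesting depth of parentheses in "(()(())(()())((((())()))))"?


Input: "(()(())(()())((((())()))))"
Tracking depth:
  Position 0 '(': depth becomes 1
  Position 1 '(': depth becomes 2
  Position 2 ')': depth becomes 1
  Position 3 '(': depth becomes 2
  Position 4 '(': depth becomes 3
  Position 5 ')': depth becomes 2
  Position 6 ')': depth becomes 1
  Position 7 '(': depth becomes 2
  Position 8 '(': depth becomes 3
  Position 9 ')': depth becomes 2
  Position 10 '(': depth becomes 3
  Position 11 ')': depth becomes 2
  Position 12 ')': depth becomes 1
  Position 13 '(': depth becomes 2
  Position 14 '(': depth becomes 3
  Position 15 '(': depth becomes 4
  Position 16 '(': depth becomes 5
  Position 17 '(': depth becomes 6
  Position 18 ')': depth becomes 5
  Position 19 ')': depth becomes 4
  Position 20 '(': depth becomes 5
  Position 21 ')': depth becomes 4
  Position 22 ')': depth becomes 3
  Position 23 ')': depth becomes 2
  Position 24 ')': depth becomes 1
  Position 25 ')': depth becomes 0
Maximum depth reached: 6

6


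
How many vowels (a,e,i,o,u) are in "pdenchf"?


Input: pdenchf
Checking each character:
  'p' at position 0: consonant
  'd' at position 1: consonant
  'e' at position 2: vowel (running total: 1)
  'n' at position 3: consonant
  'c' at position 4: consonant
  'h' at position 5: consonant
  'f' at position 6: consonant
Total vowels: 1

1


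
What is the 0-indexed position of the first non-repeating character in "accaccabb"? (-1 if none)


Input: accaccabb
Character frequencies:
  'a': 3
  'b': 2
  'c': 4
Scanning left to right for freq == 1:
  Position 0 ('a'): freq=3, skip
  Position 1 ('c'): freq=4, skip
  Position 2 ('c'): freq=4, skip
  Position 3 ('a'): freq=3, skip
  Position 4 ('c'): freq=4, skip
  Position 5 ('c'): freq=4, skip
  Position 6 ('a'): freq=3, skip
  Position 7 ('b'): freq=2, skip
  Position 8 ('b'): freq=2, skip
  No unique character found => answer = -1

-1


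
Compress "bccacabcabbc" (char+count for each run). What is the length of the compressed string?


Input: bccacabcabbc
Runs:
  'b' x 1 => "b1"
  'c' x 2 => "c2"
  'a' x 1 => "a1"
  'c' x 1 => "c1"
  'a' x 1 => "a1"
  'b' x 1 => "b1"
  'c' x 1 => "c1"
  'a' x 1 => "a1"
  'b' x 2 => "b2"
  'c' x 1 => "c1"
Compressed: "b1c2a1c1a1b1c1a1b2c1"
Compressed length: 20

20


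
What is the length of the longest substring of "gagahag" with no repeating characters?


Input: "gagahag"
Sliding window (track last position of each char):
  Position 0 ('g'): window [0,0] length 1 -- new best
  Position 1 ('a'): window [0,1] length 2 -- new best
  Position 2 ('g'): repeat (last at 0), move window start to 1
  Position 2 ('g'): window [1,2] length 2
  Position 3 ('a'): repeat (last at 1), move window start to 2
  Position 3 ('a'): window [2,3] length 2
  Position 4 ('h'): window [2,4] length 3 -- new best
  Position 5 ('a'): repeat (last at 3), move window start to 4
  Position 5 ('a'): window [4,5] length 2
  Position 6 ('g'): window [4,6] length 3
Longest substring with no repeats: "gah" with length 3

3


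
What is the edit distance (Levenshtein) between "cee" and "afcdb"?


Computing edit distance: "cee" -> "afcdb"
DP table:
           a    f    c    d    b
      0    1    2    3    4    5
  c   1    1    2    2    3    4
  e   2    2    2    3    3    4
  e   3    3    3    3    4    4
Edit distance = dp[3][5] = 4

4


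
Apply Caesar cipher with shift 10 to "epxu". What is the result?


Caesar cipher: shift "epxu" by 10
  'e' (pos 4) + 10 = pos 14 = 'o'
  'p' (pos 15) + 10 = pos 25 = 'z'
  'x' (pos 23) + 10 = pos 7 = 'h'
  'u' (pos 20) + 10 = pos 4 = 'e'
Result: ozhe

ozhe


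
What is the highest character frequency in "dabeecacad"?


Input: dabeecacad
Character counts:
  'a': 3
  'b': 1
  'c': 2
  'd': 2
  'e': 2
Maximum frequency: 3

3


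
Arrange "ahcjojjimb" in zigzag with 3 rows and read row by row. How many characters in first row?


Zigzag "ahcjojjimb" into 3 rows:
Placing characters:
  'a' => row 0
  'h' => row 1
  'c' => row 2
  'j' => row 1
  'o' => row 0
  'j' => row 1
  'j' => row 2
  'i' => row 1
  'm' => row 0
  'b' => row 1
Rows:
  Row 0: "aom"
  Row 1: "hjjib"
  Row 2: "cj"
First row length: 3

3


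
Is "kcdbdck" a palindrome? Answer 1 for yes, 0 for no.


Input: kcdbdck
Reversed: kcdbdck
  Compare pos 0 ('k') with pos 6 ('k'): match
  Compare pos 1 ('c') with pos 5 ('c'): match
  Compare pos 2 ('d') with pos 4 ('d'): match
Result: palindrome

1


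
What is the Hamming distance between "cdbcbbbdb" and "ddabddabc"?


Comparing "cdbcbbbdb" and "ddabddabc" position by position:
  Position 0: 'c' vs 'd' => differ
  Position 1: 'd' vs 'd' => same
  Position 2: 'b' vs 'a' => differ
  Position 3: 'c' vs 'b' => differ
  Position 4: 'b' vs 'd' => differ
  Position 5: 'b' vs 'd' => differ
  Position 6: 'b' vs 'a' => differ
  Position 7: 'd' vs 'b' => differ
  Position 8: 'b' vs 'c' => differ
Total differences (Hamming distance): 8

8


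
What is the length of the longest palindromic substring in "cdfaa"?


Input: "cdfaa"
Checking substrings for palindromes:
  [3:5] "aa" (len 2) => palindrome
Longest palindromic substring: "aa" with length 2

2


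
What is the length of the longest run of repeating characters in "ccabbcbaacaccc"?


Input: "ccabbcbaacaccc"
Scanning for longest run:
  Position 1 ('c'): continues run of 'c', length=2
  Position 2 ('a'): new char, reset run to 1
  Position 3 ('b'): new char, reset run to 1
  Position 4 ('b'): continues run of 'b', length=2
  Position 5 ('c'): new char, reset run to 1
  Position 6 ('b'): new char, reset run to 1
  Position 7 ('a'): new char, reset run to 1
  Position 8 ('a'): continues run of 'a', length=2
  Position 9 ('c'): new char, reset run to 1
  Position 10 ('a'): new char, reset run to 1
  Position 11 ('c'): new char, reset run to 1
  Position 12 ('c'): continues run of 'c', length=2
  Position 13 ('c'): continues run of 'c', length=3
Longest run: 'c' with length 3

3


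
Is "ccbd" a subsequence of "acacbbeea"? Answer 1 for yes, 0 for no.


Check if "ccbd" is a subsequence of "acacbbeea"
Greedy scan:
  Position 0 ('a'): no match needed
  Position 1 ('c'): matches sub[0] = 'c'
  Position 2 ('a'): no match needed
  Position 3 ('c'): matches sub[1] = 'c'
  Position 4 ('b'): matches sub[2] = 'b'
  Position 5 ('b'): no match needed
  Position 6 ('e'): no match needed
  Position 7 ('e'): no match needed
  Position 8 ('a'): no match needed
Only matched 3/4 characters => not a subsequence

0


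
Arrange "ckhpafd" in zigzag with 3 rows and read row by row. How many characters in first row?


Zigzag "ckhpafd" into 3 rows:
Placing characters:
  'c' => row 0
  'k' => row 1
  'h' => row 2
  'p' => row 1
  'a' => row 0
  'f' => row 1
  'd' => row 2
Rows:
  Row 0: "ca"
  Row 1: "kpf"
  Row 2: "hd"
First row length: 2

2


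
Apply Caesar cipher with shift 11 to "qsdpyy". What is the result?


Caesar cipher: shift "qsdpyy" by 11
  'q' (pos 16) + 11 = pos 1 = 'b'
  's' (pos 18) + 11 = pos 3 = 'd'
  'd' (pos 3) + 11 = pos 14 = 'o'
  'p' (pos 15) + 11 = pos 0 = 'a'
  'y' (pos 24) + 11 = pos 9 = 'j'
  'y' (pos 24) + 11 = pos 9 = 'j'
Result: bdoajj

bdoajj


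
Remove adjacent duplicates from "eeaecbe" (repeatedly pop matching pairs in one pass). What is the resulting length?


Input: eeaecbe
Stack-based adjacent duplicate removal:
  Read 'e': push. Stack: e
  Read 'e': matches stack top 'e' => pop. Stack: (empty)
  Read 'a': push. Stack: a
  Read 'e': push. Stack: ae
  Read 'c': push. Stack: aec
  Read 'b': push. Stack: aecb
  Read 'e': push. Stack: aecbe
Final stack: "aecbe" (length 5)

5


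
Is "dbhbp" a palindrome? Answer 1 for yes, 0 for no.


Input: dbhbp
Reversed: pbhbd
  Compare pos 0 ('d') with pos 4 ('p'): MISMATCH
  Compare pos 1 ('b') with pos 3 ('b'): match
Result: not a palindrome

0


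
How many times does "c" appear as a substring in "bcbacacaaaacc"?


Searching for "c" in "bcbacacaaaacc"
Scanning each position:
  Position 0: "b" => no
  Position 1: "c" => MATCH
  Position 2: "b" => no
  Position 3: "a" => no
  Position 4: "c" => MATCH
  Position 5: "a" => no
  Position 6: "c" => MATCH
  Position 7: "a" => no
  Position 8: "a" => no
  Position 9: "a" => no
  Position 10: "a" => no
  Position 11: "c" => MATCH
  Position 12: "c" => MATCH
Total occurrences: 5

5


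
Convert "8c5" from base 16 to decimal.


Input: "8c5" in base 16
Positional expansion:
  Digit '8' (value 8) x 16^2 = 2048
  Digit 'c' (value 12) x 16^1 = 192
  Digit '5' (value 5) x 16^0 = 5
Sum = 2245

2245


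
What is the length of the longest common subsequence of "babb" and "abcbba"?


LCS of "babb" and "abcbba"
DP table:
           a    b    c    b    b    a
      0    0    0    0    0    0    0
  b   0    0    1    1    1    1    1
  a   0    1    1    1    1    1    2
  b   0    1    2    2    2    2    2
  b   0    1    2    2    3    3    3
LCS length = dp[4][6] = 3

3


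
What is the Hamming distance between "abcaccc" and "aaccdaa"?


Comparing "abcaccc" and "aaccdaa" position by position:
  Position 0: 'a' vs 'a' => same
  Position 1: 'b' vs 'a' => differ
  Position 2: 'c' vs 'c' => same
  Position 3: 'a' vs 'c' => differ
  Position 4: 'c' vs 'd' => differ
  Position 5: 'c' vs 'a' => differ
  Position 6: 'c' vs 'a' => differ
Total differences (Hamming distance): 5

5
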